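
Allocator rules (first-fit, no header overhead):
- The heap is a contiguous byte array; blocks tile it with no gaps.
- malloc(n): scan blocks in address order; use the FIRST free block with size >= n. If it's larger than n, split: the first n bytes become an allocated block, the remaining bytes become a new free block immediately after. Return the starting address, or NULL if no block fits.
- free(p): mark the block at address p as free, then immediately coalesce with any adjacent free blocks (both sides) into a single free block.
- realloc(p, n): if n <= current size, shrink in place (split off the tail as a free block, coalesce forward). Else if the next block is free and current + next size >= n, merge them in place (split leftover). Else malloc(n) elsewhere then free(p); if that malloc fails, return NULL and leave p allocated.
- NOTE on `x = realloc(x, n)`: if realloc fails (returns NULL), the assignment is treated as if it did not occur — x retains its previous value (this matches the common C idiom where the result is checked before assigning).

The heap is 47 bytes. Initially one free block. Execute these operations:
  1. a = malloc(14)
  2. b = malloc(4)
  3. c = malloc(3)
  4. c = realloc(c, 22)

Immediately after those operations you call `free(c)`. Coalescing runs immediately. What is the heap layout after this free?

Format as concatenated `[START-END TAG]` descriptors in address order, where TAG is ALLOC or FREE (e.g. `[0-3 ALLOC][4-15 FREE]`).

Answer: [0-13 ALLOC][14-17 ALLOC][18-46 FREE]

Derivation:
Op 1: a = malloc(14) -> a = 0; heap: [0-13 ALLOC][14-46 FREE]
Op 2: b = malloc(4) -> b = 14; heap: [0-13 ALLOC][14-17 ALLOC][18-46 FREE]
Op 3: c = malloc(3) -> c = 18; heap: [0-13 ALLOC][14-17 ALLOC][18-20 ALLOC][21-46 FREE]
Op 4: c = realloc(c, 22) -> c = 18; heap: [0-13 ALLOC][14-17 ALLOC][18-39 ALLOC][40-46 FREE]
free(c): c = 18 -> block [18-39 ALLOC]; mark free, coalesce with adjacent free neighbors -> [0-13 ALLOC][14-17 ALLOC][18-46 FREE]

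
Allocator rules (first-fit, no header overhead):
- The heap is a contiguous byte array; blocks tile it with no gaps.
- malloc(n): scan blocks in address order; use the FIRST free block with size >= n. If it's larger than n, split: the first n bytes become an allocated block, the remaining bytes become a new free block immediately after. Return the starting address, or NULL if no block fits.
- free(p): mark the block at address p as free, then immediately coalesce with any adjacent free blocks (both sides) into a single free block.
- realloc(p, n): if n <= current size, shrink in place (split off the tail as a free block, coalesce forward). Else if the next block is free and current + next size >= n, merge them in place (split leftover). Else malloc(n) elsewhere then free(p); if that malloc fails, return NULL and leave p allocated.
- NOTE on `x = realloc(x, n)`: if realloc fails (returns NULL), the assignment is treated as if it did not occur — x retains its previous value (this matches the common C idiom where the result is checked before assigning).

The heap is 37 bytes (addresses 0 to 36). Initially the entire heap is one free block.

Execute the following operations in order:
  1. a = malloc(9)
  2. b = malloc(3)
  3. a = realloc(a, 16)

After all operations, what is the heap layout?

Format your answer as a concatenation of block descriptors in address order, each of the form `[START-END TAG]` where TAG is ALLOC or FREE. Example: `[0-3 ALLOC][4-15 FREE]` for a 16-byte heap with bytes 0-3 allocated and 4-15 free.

Answer: [0-8 FREE][9-11 ALLOC][12-27 ALLOC][28-36 FREE]

Derivation:
Op 1: a = malloc(9) -> a = 0; heap: [0-8 ALLOC][9-36 FREE]
Op 2: b = malloc(3) -> b = 9; heap: [0-8 ALLOC][9-11 ALLOC][12-36 FREE]
Op 3: a = realloc(a, 16) -> a = 12; heap: [0-8 FREE][9-11 ALLOC][12-27 ALLOC][28-36 FREE]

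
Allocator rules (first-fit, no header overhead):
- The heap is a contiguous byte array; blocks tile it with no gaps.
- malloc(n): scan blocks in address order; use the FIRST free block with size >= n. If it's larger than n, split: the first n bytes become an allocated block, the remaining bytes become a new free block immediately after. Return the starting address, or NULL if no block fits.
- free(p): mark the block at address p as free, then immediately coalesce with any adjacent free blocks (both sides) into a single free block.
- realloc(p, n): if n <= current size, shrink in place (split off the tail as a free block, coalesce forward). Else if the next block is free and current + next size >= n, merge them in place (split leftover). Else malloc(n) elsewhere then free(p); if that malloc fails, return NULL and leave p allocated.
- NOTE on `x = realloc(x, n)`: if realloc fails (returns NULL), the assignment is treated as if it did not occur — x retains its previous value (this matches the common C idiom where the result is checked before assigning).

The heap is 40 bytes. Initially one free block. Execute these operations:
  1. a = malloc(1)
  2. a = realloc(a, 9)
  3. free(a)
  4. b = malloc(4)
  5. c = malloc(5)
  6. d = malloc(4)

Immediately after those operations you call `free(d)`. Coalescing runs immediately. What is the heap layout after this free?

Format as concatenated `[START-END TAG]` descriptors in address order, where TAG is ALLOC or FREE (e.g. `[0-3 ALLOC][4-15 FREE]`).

Answer: [0-3 ALLOC][4-8 ALLOC][9-39 FREE]

Derivation:
Op 1: a = malloc(1) -> a = 0; heap: [0-0 ALLOC][1-39 FREE]
Op 2: a = realloc(a, 9) -> a = 0; heap: [0-8 ALLOC][9-39 FREE]
Op 3: free(a) -> (freed a); heap: [0-39 FREE]
Op 4: b = malloc(4) -> b = 0; heap: [0-3 ALLOC][4-39 FREE]
Op 5: c = malloc(5) -> c = 4; heap: [0-3 ALLOC][4-8 ALLOC][9-39 FREE]
Op 6: d = malloc(4) -> d = 9; heap: [0-3 ALLOC][4-8 ALLOC][9-12 ALLOC][13-39 FREE]
free(d): d = 9 -> block [9-12 ALLOC]; mark free, coalesce with adjacent free neighbors -> [0-3 ALLOC][4-8 ALLOC][9-39 FREE]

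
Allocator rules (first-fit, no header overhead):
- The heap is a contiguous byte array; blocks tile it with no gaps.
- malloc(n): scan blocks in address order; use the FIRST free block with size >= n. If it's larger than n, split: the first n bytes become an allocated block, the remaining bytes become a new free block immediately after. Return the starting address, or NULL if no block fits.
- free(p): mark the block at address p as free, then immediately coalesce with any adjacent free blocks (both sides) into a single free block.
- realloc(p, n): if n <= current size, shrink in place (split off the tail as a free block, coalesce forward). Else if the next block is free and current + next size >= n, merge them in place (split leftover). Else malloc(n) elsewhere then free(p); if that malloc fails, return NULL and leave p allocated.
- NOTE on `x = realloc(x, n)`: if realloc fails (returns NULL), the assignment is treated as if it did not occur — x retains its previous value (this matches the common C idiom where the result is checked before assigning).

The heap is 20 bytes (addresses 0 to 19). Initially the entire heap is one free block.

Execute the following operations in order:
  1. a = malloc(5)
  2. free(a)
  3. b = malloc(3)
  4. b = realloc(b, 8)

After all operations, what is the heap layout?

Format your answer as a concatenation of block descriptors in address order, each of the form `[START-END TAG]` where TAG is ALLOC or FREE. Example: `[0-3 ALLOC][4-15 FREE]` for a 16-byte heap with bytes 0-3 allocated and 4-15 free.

Answer: [0-7 ALLOC][8-19 FREE]

Derivation:
Op 1: a = malloc(5) -> a = 0; heap: [0-4 ALLOC][5-19 FREE]
Op 2: free(a) -> (freed a); heap: [0-19 FREE]
Op 3: b = malloc(3) -> b = 0; heap: [0-2 ALLOC][3-19 FREE]
Op 4: b = realloc(b, 8) -> b = 0; heap: [0-7 ALLOC][8-19 FREE]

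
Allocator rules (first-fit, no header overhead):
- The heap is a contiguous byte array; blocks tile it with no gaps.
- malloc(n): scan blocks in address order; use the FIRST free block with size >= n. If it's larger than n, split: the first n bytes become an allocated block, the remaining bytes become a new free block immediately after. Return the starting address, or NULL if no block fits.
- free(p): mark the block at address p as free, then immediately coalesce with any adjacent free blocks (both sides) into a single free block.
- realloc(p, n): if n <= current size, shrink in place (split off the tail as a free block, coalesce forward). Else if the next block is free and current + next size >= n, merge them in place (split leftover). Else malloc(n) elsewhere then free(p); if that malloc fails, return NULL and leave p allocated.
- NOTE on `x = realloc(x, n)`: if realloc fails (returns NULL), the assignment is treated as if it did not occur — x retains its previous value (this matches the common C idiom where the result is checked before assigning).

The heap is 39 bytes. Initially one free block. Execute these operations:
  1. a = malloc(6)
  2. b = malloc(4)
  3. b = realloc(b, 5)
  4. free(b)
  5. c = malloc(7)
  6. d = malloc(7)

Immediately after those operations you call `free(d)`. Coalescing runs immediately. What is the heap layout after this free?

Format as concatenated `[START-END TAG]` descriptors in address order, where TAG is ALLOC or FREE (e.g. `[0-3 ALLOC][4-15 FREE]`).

Op 1: a = malloc(6) -> a = 0; heap: [0-5 ALLOC][6-38 FREE]
Op 2: b = malloc(4) -> b = 6; heap: [0-5 ALLOC][6-9 ALLOC][10-38 FREE]
Op 3: b = realloc(b, 5) -> b = 6; heap: [0-5 ALLOC][6-10 ALLOC][11-38 FREE]
Op 4: free(b) -> (freed b); heap: [0-5 ALLOC][6-38 FREE]
Op 5: c = malloc(7) -> c = 6; heap: [0-5 ALLOC][6-12 ALLOC][13-38 FREE]
Op 6: d = malloc(7) -> d = 13; heap: [0-5 ALLOC][6-12 ALLOC][13-19 ALLOC][20-38 FREE]
free(d): d = 13 -> block [13-19 ALLOC]; mark free, coalesce with adjacent free neighbors -> [0-5 ALLOC][6-12 ALLOC][13-38 FREE]

Answer: [0-5 ALLOC][6-12 ALLOC][13-38 FREE]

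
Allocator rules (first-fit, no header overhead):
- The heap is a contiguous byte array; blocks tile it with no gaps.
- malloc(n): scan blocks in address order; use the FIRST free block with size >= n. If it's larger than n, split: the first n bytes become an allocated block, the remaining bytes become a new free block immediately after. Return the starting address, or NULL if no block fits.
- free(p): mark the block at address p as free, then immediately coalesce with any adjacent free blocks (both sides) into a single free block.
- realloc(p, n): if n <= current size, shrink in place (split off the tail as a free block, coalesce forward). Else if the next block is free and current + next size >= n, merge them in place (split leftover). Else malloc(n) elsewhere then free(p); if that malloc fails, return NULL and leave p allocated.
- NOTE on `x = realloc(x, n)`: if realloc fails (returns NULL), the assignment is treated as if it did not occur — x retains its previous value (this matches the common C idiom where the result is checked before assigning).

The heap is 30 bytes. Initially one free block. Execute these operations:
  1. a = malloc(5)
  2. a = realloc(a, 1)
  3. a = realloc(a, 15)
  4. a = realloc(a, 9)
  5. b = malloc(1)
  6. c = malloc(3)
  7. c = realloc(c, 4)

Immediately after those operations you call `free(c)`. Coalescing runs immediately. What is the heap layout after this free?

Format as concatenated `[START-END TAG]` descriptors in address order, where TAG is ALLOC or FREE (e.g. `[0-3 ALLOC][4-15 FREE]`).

Answer: [0-8 ALLOC][9-9 ALLOC][10-29 FREE]

Derivation:
Op 1: a = malloc(5) -> a = 0; heap: [0-4 ALLOC][5-29 FREE]
Op 2: a = realloc(a, 1) -> a = 0; heap: [0-0 ALLOC][1-29 FREE]
Op 3: a = realloc(a, 15) -> a = 0; heap: [0-14 ALLOC][15-29 FREE]
Op 4: a = realloc(a, 9) -> a = 0; heap: [0-8 ALLOC][9-29 FREE]
Op 5: b = malloc(1) -> b = 9; heap: [0-8 ALLOC][9-9 ALLOC][10-29 FREE]
Op 6: c = malloc(3) -> c = 10; heap: [0-8 ALLOC][9-9 ALLOC][10-12 ALLOC][13-29 FREE]
Op 7: c = realloc(c, 4) -> c = 10; heap: [0-8 ALLOC][9-9 ALLOC][10-13 ALLOC][14-29 FREE]
free(c): c = 10 -> block [10-13 ALLOC]; mark free, coalesce with adjacent free neighbors -> [0-8 ALLOC][9-9 ALLOC][10-29 FREE]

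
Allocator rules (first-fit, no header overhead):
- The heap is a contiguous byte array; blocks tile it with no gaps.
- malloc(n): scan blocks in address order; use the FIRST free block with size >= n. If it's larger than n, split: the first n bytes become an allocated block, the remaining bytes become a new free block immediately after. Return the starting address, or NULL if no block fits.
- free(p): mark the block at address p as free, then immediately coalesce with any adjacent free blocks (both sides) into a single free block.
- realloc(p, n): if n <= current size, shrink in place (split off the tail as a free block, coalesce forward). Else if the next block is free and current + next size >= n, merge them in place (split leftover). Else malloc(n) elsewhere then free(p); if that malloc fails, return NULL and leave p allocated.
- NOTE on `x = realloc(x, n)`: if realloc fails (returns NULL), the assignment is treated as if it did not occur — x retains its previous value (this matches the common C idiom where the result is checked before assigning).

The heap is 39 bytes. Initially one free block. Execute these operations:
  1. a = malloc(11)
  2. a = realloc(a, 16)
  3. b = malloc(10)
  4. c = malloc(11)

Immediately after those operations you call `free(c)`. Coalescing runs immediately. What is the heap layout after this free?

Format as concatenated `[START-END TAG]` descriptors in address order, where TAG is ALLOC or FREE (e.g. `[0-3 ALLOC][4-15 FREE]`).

Answer: [0-15 ALLOC][16-25 ALLOC][26-38 FREE]

Derivation:
Op 1: a = malloc(11) -> a = 0; heap: [0-10 ALLOC][11-38 FREE]
Op 2: a = realloc(a, 16) -> a = 0; heap: [0-15 ALLOC][16-38 FREE]
Op 3: b = malloc(10) -> b = 16; heap: [0-15 ALLOC][16-25 ALLOC][26-38 FREE]
Op 4: c = malloc(11) -> c = 26; heap: [0-15 ALLOC][16-25 ALLOC][26-36 ALLOC][37-38 FREE]
free(c): c = 26 -> block [26-36 ALLOC]; mark free, coalesce with adjacent free neighbors -> [0-15 ALLOC][16-25 ALLOC][26-38 FREE]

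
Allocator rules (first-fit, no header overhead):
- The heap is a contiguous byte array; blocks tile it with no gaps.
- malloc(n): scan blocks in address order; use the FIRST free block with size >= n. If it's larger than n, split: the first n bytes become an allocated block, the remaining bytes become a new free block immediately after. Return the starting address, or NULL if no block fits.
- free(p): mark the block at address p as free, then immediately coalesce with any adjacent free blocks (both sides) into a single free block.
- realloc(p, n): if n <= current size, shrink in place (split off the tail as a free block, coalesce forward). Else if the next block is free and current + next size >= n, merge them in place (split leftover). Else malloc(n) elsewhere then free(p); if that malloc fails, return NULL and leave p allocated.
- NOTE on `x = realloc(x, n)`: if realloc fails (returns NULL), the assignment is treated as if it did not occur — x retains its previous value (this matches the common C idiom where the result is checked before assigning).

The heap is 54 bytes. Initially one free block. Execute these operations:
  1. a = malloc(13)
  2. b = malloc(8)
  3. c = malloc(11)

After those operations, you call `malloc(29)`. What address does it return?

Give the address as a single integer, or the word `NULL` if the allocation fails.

Op 1: a = malloc(13) -> a = 0; heap: [0-12 ALLOC][13-53 FREE]
Op 2: b = malloc(8) -> b = 13; heap: [0-12 ALLOC][13-20 ALLOC][21-53 FREE]
Op 3: c = malloc(11) -> c = 21; heap: [0-12 ALLOC][13-20 ALLOC][21-31 ALLOC][32-53 FREE]
malloc(29): first-fit scan over [0-12 ALLOC][13-20 ALLOC][21-31 ALLOC][32-53 FREE] -> NULL

Answer: NULL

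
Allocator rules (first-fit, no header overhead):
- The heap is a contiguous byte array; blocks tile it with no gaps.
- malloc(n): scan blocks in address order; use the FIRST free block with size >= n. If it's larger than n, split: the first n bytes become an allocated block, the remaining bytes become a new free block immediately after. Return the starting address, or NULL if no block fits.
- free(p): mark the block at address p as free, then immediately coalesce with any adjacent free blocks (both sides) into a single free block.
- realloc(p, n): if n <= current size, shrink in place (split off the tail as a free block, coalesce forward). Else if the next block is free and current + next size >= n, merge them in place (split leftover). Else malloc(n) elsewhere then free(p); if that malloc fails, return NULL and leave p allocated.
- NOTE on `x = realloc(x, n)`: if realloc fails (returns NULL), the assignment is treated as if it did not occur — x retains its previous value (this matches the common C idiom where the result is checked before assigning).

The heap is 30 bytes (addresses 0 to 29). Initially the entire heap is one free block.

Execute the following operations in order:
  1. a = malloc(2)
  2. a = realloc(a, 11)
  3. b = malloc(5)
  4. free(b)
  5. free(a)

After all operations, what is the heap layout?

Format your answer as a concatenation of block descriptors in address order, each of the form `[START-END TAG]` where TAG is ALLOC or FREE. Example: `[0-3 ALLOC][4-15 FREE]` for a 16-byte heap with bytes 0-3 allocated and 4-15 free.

Op 1: a = malloc(2) -> a = 0; heap: [0-1 ALLOC][2-29 FREE]
Op 2: a = realloc(a, 11) -> a = 0; heap: [0-10 ALLOC][11-29 FREE]
Op 3: b = malloc(5) -> b = 11; heap: [0-10 ALLOC][11-15 ALLOC][16-29 FREE]
Op 4: free(b) -> (freed b); heap: [0-10 ALLOC][11-29 FREE]
Op 5: free(a) -> (freed a); heap: [0-29 FREE]

Answer: [0-29 FREE]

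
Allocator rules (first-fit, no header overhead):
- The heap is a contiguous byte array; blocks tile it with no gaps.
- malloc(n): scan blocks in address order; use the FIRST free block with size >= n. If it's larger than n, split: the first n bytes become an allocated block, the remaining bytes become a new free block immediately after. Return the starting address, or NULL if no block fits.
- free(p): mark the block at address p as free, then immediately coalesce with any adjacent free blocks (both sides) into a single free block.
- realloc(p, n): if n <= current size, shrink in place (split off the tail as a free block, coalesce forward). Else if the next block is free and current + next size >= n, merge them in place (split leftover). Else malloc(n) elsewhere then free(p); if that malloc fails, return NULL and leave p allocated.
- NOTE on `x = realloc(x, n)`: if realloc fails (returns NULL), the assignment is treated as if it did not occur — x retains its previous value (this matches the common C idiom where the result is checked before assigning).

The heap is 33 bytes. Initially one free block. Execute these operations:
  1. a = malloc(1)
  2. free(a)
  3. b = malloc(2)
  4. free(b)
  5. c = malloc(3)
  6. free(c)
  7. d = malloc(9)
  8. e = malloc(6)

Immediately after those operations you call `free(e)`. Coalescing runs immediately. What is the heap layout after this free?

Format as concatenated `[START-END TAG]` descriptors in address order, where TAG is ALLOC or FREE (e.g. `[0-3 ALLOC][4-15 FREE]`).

Op 1: a = malloc(1) -> a = 0; heap: [0-0 ALLOC][1-32 FREE]
Op 2: free(a) -> (freed a); heap: [0-32 FREE]
Op 3: b = malloc(2) -> b = 0; heap: [0-1 ALLOC][2-32 FREE]
Op 4: free(b) -> (freed b); heap: [0-32 FREE]
Op 5: c = malloc(3) -> c = 0; heap: [0-2 ALLOC][3-32 FREE]
Op 6: free(c) -> (freed c); heap: [0-32 FREE]
Op 7: d = malloc(9) -> d = 0; heap: [0-8 ALLOC][9-32 FREE]
Op 8: e = malloc(6) -> e = 9; heap: [0-8 ALLOC][9-14 ALLOC][15-32 FREE]
free(e): e = 9 -> block [9-14 ALLOC]; mark free, coalesce with adjacent free neighbors -> [0-8 ALLOC][9-32 FREE]

Answer: [0-8 ALLOC][9-32 FREE]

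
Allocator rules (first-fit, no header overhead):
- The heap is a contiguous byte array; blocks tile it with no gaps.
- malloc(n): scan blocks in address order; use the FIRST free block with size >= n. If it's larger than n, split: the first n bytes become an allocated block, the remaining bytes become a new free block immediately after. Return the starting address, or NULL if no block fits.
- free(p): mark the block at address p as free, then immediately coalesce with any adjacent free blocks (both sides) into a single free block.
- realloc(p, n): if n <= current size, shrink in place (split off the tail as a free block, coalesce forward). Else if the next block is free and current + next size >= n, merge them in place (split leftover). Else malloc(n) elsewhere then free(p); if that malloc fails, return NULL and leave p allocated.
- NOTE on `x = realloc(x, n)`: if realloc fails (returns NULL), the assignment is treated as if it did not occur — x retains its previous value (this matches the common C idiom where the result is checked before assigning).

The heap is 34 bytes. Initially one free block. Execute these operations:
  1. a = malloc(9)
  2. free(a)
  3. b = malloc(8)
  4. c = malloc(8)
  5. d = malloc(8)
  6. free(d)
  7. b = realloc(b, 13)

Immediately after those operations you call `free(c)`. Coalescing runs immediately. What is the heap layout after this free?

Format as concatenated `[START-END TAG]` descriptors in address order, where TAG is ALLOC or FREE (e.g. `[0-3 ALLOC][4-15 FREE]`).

Op 1: a = malloc(9) -> a = 0; heap: [0-8 ALLOC][9-33 FREE]
Op 2: free(a) -> (freed a); heap: [0-33 FREE]
Op 3: b = malloc(8) -> b = 0; heap: [0-7 ALLOC][8-33 FREE]
Op 4: c = malloc(8) -> c = 8; heap: [0-7 ALLOC][8-15 ALLOC][16-33 FREE]
Op 5: d = malloc(8) -> d = 16; heap: [0-7 ALLOC][8-15 ALLOC][16-23 ALLOC][24-33 FREE]
Op 6: free(d) -> (freed d); heap: [0-7 ALLOC][8-15 ALLOC][16-33 FREE]
Op 7: b = realloc(b, 13) -> b = 16; heap: [0-7 FREE][8-15 ALLOC][16-28 ALLOC][29-33 FREE]
free(c): c = 8 -> block [8-15 ALLOC]; mark free, coalesce with adjacent free neighbors -> [0-15 FREE][16-28 ALLOC][29-33 FREE]

Answer: [0-15 FREE][16-28 ALLOC][29-33 FREE]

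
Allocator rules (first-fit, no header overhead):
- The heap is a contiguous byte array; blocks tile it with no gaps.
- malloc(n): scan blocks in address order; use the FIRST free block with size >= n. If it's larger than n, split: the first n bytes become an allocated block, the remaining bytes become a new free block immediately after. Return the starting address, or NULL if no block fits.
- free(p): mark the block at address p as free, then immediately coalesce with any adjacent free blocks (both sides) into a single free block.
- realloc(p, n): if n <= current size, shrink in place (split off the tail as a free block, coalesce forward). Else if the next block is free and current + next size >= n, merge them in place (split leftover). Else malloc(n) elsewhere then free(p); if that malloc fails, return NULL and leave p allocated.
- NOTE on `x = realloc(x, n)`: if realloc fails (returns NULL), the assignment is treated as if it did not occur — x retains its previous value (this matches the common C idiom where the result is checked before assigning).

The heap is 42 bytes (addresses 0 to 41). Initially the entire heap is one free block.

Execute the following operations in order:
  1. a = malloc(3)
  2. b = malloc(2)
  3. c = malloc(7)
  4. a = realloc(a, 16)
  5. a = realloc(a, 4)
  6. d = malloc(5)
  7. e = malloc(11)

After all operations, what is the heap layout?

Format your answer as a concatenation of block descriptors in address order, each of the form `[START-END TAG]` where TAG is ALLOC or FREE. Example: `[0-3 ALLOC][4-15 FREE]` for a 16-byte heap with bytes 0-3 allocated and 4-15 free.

Answer: [0-2 FREE][3-4 ALLOC][5-11 ALLOC][12-15 ALLOC][16-20 ALLOC][21-31 ALLOC][32-41 FREE]

Derivation:
Op 1: a = malloc(3) -> a = 0; heap: [0-2 ALLOC][3-41 FREE]
Op 2: b = malloc(2) -> b = 3; heap: [0-2 ALLOC][3-4 ALLOC][5-41 FREE]
Op 3: c = malloc(7) -> c = 5; heap: [0-2 ALLOC][3-4 ALLOC][5-11 ALLOC][12-41 FREE]
Op 4: a = realloc(a, 16) -> a = 12; heap: [0-2 FREE][3-4 ALLOC][5-11 ALLOC][12-27 ALLOC][28-41 FREE]
Op 5: a = realloc(a, 4) -> a = 12; heap: [0-2 FREE][3-4 ALLOC][5-11 ALLOC][12-15 ALLOC][16-41 FREE]
Op 6: d = malloc(5) -> d = 16; heap: [0-2 FREE][3-4 ALLOC][5-11 ALLOC][12-15 ALLOC][16-20 ALLOC][21-41 FREE]
Op 7: e = malloc(11) -> e = 21; heap: [0-2 FREE][3-4 ALLOC][5-11 ALLOC][12-15 ALLOC][16-20 ALLOC][21-31 ALLOC][32-41 FREE]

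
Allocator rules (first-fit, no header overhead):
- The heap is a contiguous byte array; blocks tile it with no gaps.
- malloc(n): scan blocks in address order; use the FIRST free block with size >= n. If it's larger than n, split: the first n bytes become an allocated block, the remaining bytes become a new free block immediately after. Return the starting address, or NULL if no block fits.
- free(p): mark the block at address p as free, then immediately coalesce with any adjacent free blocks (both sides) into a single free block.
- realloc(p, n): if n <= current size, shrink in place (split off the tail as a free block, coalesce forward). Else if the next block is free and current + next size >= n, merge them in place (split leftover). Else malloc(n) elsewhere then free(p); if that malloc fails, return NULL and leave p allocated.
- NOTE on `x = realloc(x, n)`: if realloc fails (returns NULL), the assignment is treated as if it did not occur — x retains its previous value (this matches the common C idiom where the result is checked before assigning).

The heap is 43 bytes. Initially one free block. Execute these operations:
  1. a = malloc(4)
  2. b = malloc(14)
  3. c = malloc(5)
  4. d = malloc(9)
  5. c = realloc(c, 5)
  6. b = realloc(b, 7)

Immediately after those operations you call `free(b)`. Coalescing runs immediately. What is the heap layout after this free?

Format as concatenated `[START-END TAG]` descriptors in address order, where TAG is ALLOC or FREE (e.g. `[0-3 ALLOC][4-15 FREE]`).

Answer: [0-3 ALLOC][4-17 FREE][18-22 ALLOC][23-31 ALLOC][32-42 FREE]

Derivation:
Op 1: a = malloc(4) -> a = 0; heap: [0-3 ALLOC][4-42 FREE]
Op 2: b = malloc(14) -> b = 4; heap: [0-3 ALLOC][4-17 ALLOC][18-42 FREE]
Op 3: c = malloc(5) -> c = 18; heap: [0-3 ALLOC][4-17 ALLOC][18-22 ALLOC][23-42 FREE]
Op 4: d = malloc(9) -> d = 23; heap: [0-3 ALLOC][4-17 ALLOC][18-22 ALLOC][23-31 ALLOC][32-42 FREE]
Op 5: c = realloc(c, 5) -> c = 18; heap: [0-3 ALLOC][4-17 ALLOC][18-22 ALLOC][23-31 ALLOC][32-42 FREE]
Op 6: b = realloc(b, 7) -> b = 4; heap: [0-3 ALLOC][4-10 ALLOC][11-17 FREE][18-22 ALLOC][23-31 ALLOC][32-42 FREE]
free(b): b = 4 -> block [4-10 ALLOC]; mark free, coalesce with adjacent free neighbors -> [0-3 ALLOC][4-17 FREE][18-22 ALLOC][23-31 ALLOC][32-42 FREE]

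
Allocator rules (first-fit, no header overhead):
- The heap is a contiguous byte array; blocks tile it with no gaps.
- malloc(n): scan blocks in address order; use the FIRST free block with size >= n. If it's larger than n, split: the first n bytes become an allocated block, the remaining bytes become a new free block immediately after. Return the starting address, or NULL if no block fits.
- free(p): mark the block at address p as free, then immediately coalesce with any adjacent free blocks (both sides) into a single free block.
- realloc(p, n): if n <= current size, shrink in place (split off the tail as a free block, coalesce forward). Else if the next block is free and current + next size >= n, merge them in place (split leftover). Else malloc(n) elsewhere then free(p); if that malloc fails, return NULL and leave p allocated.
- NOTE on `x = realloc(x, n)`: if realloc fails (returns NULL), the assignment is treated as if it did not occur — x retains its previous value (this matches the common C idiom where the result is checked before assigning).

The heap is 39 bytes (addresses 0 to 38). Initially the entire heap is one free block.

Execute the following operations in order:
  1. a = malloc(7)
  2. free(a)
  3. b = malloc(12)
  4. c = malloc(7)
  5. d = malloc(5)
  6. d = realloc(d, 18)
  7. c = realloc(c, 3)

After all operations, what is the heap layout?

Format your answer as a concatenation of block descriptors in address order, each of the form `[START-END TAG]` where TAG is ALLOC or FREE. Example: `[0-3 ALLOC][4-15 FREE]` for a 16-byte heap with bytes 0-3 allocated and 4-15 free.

Op 1: a = malloc(7) -> a = 0; heap: [0-6 ALLOC][7-38 FREE]
Op 2: free(a) -> (freed a); heap: [0-38 FREE]
Op 3: b = malloc(12) -> b = 0; heap: [0-11 ALLOC][12-38 FREE]
Op 4: c = malloc(7) -> c = 12; heap: [0-11 ALLOC][12-18 ALLOC][19-38 FREE]
Op 5: d = malloc(5) -> d = 19; heap: [0-11 ALLOC][12-18 ALLOC][19-23 ALLOC][24-38 FREE]
Op 6: d = realloc(d, 18) -> d = 19; heap: [0-11 ALLOC][12-18 ALLOC][19-36 ALLOC][37-38 FREE]
Op 7: c = realloc(c, 3) -> c = 12; heap: [0-11 ALLOC][12-14 ALLOC][15-18 FREE][19-36 ALLOC][37-38 FREE]

Answer: [0-11 ALLOC][12-14 ALLOC][15-18 FREE][19-36 ALLOC][37-38 FREE]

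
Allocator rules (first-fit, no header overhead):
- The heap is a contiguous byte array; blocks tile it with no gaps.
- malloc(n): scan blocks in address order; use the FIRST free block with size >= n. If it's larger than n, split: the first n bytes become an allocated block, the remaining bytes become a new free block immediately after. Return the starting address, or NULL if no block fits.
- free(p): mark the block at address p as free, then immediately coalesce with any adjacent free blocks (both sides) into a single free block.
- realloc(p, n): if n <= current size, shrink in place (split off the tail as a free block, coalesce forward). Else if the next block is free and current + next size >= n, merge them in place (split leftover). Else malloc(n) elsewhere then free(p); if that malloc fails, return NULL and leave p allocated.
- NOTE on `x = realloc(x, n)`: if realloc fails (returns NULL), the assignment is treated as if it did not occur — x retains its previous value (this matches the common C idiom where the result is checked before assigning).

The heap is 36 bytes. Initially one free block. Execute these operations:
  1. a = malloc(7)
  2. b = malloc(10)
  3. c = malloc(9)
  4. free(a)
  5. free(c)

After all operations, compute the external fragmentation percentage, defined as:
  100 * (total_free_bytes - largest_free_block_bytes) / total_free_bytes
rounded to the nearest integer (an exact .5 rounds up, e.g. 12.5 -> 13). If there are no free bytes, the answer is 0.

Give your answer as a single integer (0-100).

Op 1: a = malloc(7) -> a = 0; heap: [0-6 ALLOC][7-35 FREE]
Op 2: b = malloc(10) -> b = 7; heap: [0-6 ALLOC][7-16 ALLOC][17-35 FREE]
Op 3: c = malloc(9) -> c = 17; heap: [0-6 ALLOC][7-16 ALLOC][17-25 ALLOC][26-35 FREE]
Op 4: free(a) -> (freed a); heap: [0-6 FREE][7-16 ALLOC][17-25 ALLOC][26-35 FREE]
Op 5: free(c) -> (freed c); heap: [0-6 FREE][7-16 ALLOC][17-35 FREE]
Free blocks: [7 19] total_free=26 largest=19 -> 100*(26-19)/26 = 700/26 ≈ 26.923 -> rounds to 27

Answer: 27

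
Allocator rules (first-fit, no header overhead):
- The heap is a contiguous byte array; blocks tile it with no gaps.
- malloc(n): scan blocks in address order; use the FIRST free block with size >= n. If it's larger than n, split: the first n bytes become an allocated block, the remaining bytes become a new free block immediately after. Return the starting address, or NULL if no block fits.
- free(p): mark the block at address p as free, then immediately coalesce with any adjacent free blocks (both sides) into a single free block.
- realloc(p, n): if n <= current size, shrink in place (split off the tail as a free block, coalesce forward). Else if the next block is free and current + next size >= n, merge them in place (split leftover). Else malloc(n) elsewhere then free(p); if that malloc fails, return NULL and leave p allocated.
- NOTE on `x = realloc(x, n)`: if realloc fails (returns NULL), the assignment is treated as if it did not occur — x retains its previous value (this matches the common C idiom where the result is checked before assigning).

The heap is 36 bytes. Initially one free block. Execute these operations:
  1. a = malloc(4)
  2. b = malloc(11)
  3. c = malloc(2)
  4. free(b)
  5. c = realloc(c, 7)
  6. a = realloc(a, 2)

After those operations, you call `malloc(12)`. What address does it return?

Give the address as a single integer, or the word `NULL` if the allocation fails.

Answer: 2

Derivation:
Op 1: a = malloc(4) -> a = 0; heap: [0-3 ALLOC][4-35 FREE]
Op 2: b = malloc(11) -> b = 4; heap: [0-3 ALLOC][4-14 ALLOC][15-35 FREE]
Op 3: c = malloc(2) -> c = 15; heap: [0-3 ALLOC][4-14 ALLOC][15-16 ALLOC][17-35 FREE]
Op 4: free(b) -> (freed b); heap: [0-3 ALLOC][4-14 FREE][15-16 ALLOC][17-35 FREE]
Op 5: c = realloc(c, 7) -> c = 15; heap: [0-3 ALLOC][4-14 FREE][15-21 ALLOC][22-35 FREE]
Op 6: a = realloc(a, 2) -> a = 0; heap: [0-1 ALLOC][2-14 FREE][15-21 ALLOC][22-35 FREE]
malloc(12): first-fit scan over [0-1 ALLOC][2-14 FREE][15-21 ALLOC][22-35 FREE] -> 2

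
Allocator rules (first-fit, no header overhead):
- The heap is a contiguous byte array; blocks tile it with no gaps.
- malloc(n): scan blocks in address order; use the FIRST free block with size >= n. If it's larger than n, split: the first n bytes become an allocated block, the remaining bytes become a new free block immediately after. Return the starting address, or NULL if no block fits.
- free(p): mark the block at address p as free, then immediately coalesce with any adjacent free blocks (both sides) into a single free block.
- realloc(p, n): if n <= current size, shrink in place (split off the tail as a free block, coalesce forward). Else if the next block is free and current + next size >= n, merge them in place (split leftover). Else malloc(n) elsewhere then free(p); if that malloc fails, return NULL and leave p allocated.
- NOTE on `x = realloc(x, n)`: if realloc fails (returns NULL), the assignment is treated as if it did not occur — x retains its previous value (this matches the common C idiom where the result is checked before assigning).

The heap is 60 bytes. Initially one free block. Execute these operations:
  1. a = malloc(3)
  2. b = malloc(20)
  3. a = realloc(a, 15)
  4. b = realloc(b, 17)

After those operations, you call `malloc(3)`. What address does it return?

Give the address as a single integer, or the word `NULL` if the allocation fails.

Op 1: a = malloc(3) -> a = 0; heap: [0-2 ALLOC][3-59 FREE]
Op 2: b = malloc(20) -> b = 3; heap: [0-2 ALLOC][3-22 ALLOC][23-59 FREE]
Op 3: a = realloc(a, 15) -> a = 23; heap: [0-2 FREE][3-22 ALLOC][23-37 ALLOC][38-59 FREE]
Op 4: b = realloc(b, 17) -> b = 3; heap: [0-2 FREE][3-19 ALLOC][20-22 FREE][23-37 ALLOC][38-59 FREE]
malloc(3): first-fit scan over [0-2 FREE][3-19 ALLOC][20-22 FREE][23-37 ALLOC][38-59 FREE] -> 0

Answer: 0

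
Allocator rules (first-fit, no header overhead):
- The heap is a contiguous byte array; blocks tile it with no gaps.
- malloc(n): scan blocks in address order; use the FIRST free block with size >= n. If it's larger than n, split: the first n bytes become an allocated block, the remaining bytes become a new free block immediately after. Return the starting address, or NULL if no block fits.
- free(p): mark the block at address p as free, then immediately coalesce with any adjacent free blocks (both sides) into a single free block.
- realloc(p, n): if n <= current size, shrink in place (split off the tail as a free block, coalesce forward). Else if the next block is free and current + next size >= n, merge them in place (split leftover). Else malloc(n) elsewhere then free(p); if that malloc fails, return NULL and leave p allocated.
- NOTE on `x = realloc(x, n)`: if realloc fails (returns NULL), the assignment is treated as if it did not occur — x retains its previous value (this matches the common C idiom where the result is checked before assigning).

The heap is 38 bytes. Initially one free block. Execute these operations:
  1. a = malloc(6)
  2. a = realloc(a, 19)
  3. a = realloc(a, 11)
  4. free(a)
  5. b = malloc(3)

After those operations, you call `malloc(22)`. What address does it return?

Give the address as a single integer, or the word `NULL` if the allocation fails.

Answer: 3

Derivation:
Op 1: a = malloc(6) -> a = 0; heap: [0-5 ALLOC][6-37 FREE]
Op 2: a = realloc(a, 19) -> a = 0; heap: [0-18 ALLOC][19-37 FREE]
Op 3: a = realloc(a, 11) -> a = 0; heap: [0-10 ALLOC][11-37 FREE]
Op 4: free(a) -> (freed a); heap: [0-37 FREE]
Op 5: b = malloc(3) -> b = 0; heap: [0-2 ALLOC][3-37 FREE]
malloc(22): first-fit scan over [0-2 ALLOC][3-37 FREE] -> 3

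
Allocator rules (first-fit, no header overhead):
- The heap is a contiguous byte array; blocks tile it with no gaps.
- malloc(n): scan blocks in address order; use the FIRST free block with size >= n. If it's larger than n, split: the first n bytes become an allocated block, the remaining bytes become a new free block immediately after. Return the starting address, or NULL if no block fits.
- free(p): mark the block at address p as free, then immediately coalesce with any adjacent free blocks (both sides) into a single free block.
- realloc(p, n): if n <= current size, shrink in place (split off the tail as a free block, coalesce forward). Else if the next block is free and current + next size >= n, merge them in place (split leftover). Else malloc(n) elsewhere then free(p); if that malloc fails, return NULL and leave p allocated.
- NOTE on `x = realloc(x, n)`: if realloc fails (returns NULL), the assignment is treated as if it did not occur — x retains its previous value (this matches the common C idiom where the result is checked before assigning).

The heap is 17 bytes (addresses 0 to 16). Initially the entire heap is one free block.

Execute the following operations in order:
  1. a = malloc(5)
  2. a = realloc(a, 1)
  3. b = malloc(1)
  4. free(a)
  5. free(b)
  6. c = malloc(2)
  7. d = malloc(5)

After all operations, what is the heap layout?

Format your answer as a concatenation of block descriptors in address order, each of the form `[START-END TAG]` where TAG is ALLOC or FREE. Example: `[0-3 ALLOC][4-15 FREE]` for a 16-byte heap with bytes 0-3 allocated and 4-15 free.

Answer: [0-1 ALLOC][2-6 ALLOC][7-16 FREE]

Derivation:
Op 1: a = malloc(5) -> a = 0; heap: [0-4 ALLOC][5-16 FREE]
Op 2: a = realloc(a, 1) -> a = 0; heap: [0-0 ALLOC][1-16 FREE]
Op 3: b = malloc(1) -> b = 1; heap: [0-0 ALLOC][1-1 ALLOC][2-16 FREE]
Op 4: free(a) -> (freed a); heap: [0-0 FREE][1-1 ALLOC][2-16 FREE]
Op 5: free(b) -> (freed b); heap: [0-16 FREE]
Op 6: c = malloc(2) -> c = 0; heap: [0-1 ALLOC][2-16 FREE]
Op 7: d = malloc(5) -> d = 2; heap: [0-1 ALLOC][2-6 ALLOC][7-16 FREE]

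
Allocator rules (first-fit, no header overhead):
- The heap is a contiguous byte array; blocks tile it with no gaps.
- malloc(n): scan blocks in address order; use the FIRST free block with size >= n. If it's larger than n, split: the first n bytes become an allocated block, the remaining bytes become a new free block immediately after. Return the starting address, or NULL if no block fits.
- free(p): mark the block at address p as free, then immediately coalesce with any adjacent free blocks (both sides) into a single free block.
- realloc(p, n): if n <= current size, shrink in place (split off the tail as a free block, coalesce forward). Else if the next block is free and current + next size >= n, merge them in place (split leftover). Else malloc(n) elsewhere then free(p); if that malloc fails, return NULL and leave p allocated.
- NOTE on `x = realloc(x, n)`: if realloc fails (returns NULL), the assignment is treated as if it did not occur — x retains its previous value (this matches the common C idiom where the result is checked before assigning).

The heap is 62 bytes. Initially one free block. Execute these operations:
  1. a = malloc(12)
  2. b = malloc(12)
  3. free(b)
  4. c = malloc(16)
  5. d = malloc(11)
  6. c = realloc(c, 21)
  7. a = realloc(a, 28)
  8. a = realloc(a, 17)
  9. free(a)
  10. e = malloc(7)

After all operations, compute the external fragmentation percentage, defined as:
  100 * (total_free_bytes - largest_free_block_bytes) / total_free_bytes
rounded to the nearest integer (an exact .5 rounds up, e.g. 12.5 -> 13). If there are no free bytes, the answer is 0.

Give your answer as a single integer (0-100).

Answer: 9

Derivation:
Op 1: a = malloc(12) -> a = 0; heap: [0-11 ALLOC][12-61 FREE]
Op 2: b = malloc(12) -> b = 12; heap: [0-11 ALLOC][12-23 ALLOC][24-61 FREE]
Op 3: free(b) -> (freed b); heap: [0-11 ALLOC][12-61 FREE]
Op 4: c = malloc(16) -> c = 12; heap: [0-11 ALLOC][12-27 ALLOC][28-61 FREE]
Op 5: d = malloc(11) -> d = 28; heap: [0-11 ALLOC][12-27 ALLOC][28-38 ALLOC][39-61 FREE]
Op 6: c = realloc(c, 21) -> c = 39; heap: [0-11 ALLOC][12-27 FREE][28-38 ALLOC][39-59 ALLOC][60-61 FREE]
Op 7: a = realloc(a, 28) -> a = 0; heap: [0-27 ALLOC][28-38 ALLOC][39-59 ALLOC][60-61 FREE]
Op 8: a = realloc(a, 17) -> a = 0; heap: [0-16 ALLOC][17-27 FREE][28-38 ALLOC][39-59 ALLOC][60-61 FREE]
Op 9: free(a) -> (freed a); heap: [0-27 FREE][28-38 ALLOC][39-59 ALLOC][60-61 FREE]
Op 10: e = malloc(7) -> e = 0; heap: [0-6 ALLOC][7-27 FREE][28-38 ALLOC][39-59 ALLOC][60-61 FREE]
Free blocks: [21 2] total_free=23 largest=21 -> 100*(23-21)/23 = 200/23 ≈ 8.696 -> rounds to 9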